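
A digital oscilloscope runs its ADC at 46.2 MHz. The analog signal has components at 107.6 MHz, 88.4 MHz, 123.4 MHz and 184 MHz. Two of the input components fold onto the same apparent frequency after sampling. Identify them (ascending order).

107.6 MHz, 123.4 MHz

fs/2 = 23.1 MHz.
107.6 MHz mod fs = 15.2 MHz.
15.2 MHz ≤ fs/2 = 23.1 MHz, appears at 15.2 MHz.
88.4 MHz mod fs = 42.2 MHz.
42.2 MHz > fs/2 = 23.1 MHz, folds to fs − 42.2 MHz = 4 MHz.
123.4 MHz mod fs = 31 MHz.
31 MHz > fs/2 = 23.1 MHz, folds to fs − 31 MHz = 15.2 MHz.
184 MHz mod fs = 45.4 MHz.
45.4 MHz > fs/2 = 23.1 MHz, folds to fs − 45.4 MHz = 0.8 MHz.
107.6 MHz and 123.4 MHz both map to 15.2 MHz.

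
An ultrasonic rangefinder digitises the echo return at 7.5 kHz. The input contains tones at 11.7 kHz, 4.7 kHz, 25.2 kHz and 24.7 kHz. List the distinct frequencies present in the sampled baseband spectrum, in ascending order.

fs/2 = 3.75 kHz.
11.7 kHz mod fs = 4.2 kHz.
4.2 kHz > fs/2 = 3.75 kHz, folds to fs − 4.2 kHz = 3.3 kHz.
4.7 kHz > fs/2 = 3.75 kHz, folds to fs − 4.7 kHz = 2.8 kHz.
25.2 kHz mod fs = 2.7 kHz.
2.7 kHz ≤ fs/2 = 3.75 kHz, appears at 2.7 kHz.
24.7 kHz mod fs = 2.2 kHz.
2.2 kHz ≤ fs/2 = 3.75 kHz, appears at 2.2 kHz.
Distinct values: {2.2 kHz, 2.7 kHz, 2.8 kHz, 3.3 kHz}.

2.2 kHz, 2.7 kHz, 2.8 kHz, 3.3 kHz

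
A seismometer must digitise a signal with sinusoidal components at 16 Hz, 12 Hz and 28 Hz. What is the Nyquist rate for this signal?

Highest-frequency component: 28 Hz.
Nyquist rate = 2 × 28 Hz = 56 Hz.

56 Hz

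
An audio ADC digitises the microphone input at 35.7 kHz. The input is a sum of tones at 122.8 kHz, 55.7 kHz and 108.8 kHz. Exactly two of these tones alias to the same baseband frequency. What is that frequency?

fs/2 = 17.85 kHz.
122.8 kHz mod fs = 15.7 kHz.
15.7 kHz ≤ fs/2 = 17.85 kHz, appears at 15.7 kHz.
55.7 kHz mod fs = 20 kHz.
20 kHz > fs/2 = 17.85 kHz, folds to fs − 20 kHz = 15.7 kHz.
108.8 kHz mod fs = 1.7 kHz.
1.7 kHz ≤ fs/2 = 17.85 kHz, appears at 1.7 kHz.
55.7 kHz and 122.8 kHz both map to 15.7 kHz.

15.7 kHz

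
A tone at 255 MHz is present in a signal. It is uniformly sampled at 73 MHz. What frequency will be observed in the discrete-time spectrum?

255 MHz mod fs = 36 MHz.
36 MHz ≤ fs/2 = 36.5 MHz, appears at 36 MHz.

36 MHz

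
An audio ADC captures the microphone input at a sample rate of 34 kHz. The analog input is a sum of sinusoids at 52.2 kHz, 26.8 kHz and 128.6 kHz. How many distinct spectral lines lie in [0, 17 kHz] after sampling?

3

fs/2 = 17 kHz.
52.2 kHz mod fs = 18.2 kHz.
18.2 kHz > fs/2 = 17 kHz, folds to fs − 18.2 kHz = 15.8 kHz.
26.8 kHz > fs/2 = 17 kHz, folds to fs − 26.8 kHz = 7.2 kHz.
128.6 kHz mod fs = 26.6 kHz.
26.6 kHz > fs/2 = 17 kHz, folds to fs − 26.6 kHz = 7.4 kHz.
Distinct values: {7.2 kHz, 7.4 kHz, 15.8 kHz} → 3.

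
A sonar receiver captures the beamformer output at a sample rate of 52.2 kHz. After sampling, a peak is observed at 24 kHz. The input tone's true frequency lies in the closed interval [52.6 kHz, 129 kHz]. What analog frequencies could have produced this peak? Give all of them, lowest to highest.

76.2 kHz, 80.4 kHz, 128.4 kHz

Frequencies that alias to 24 kHz are k·fs ± 24 kHz for integer k ≥ 0.
k=0: 24 kHz.
k=1: 28.2 kHz, 76.2 kHz.
k=2: 80.4 kHz, 128.4 kHz.
k=3: 132.6 kHz, 180.6 kHz.
Within [52.6 kHz, 129 kHz]: 76.2 kHz, 80.4 kHz, 128.4 kHz.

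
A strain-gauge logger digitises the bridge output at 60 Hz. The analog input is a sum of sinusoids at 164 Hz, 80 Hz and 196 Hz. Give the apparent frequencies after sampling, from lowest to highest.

16 Hz, 20 Hz

fs/2 = 30 Hz.
164 Hz mod fs = 44 Hz.
44 Hz > fs/2 = 30 Hz, folds to fs − 44 Hz = 16 Hz.
80 Hz mod fs = 20 Hz.
20 Hz ≤ fs/2 = 30 Hz, appears at 20 Hz.
196 Hz mod fs = 16 Hz.
16 Hz ≤ fs/2 = 30 Hz, appears at 16 Hz.
Distinct values: {16 Hz, 20 Hz}.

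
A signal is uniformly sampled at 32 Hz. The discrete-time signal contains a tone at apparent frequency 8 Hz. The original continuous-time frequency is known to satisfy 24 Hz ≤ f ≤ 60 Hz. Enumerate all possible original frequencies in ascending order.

Frequencies that alias to 8 Hz are k·fs ± 8 Hz for integer k ≥ 0.
k=0: 8 Hz.
k=1: 24 Hz, 40 Hz.
k=2: 56 Hz, 72 Hz.
k=3: 88 Hz, 104 Hz.
Within [24 Hz, 60 Hz]: 24 Hz, 40 Hz, 56 Hz.

24 Hz, 40 Hz, 56 Hz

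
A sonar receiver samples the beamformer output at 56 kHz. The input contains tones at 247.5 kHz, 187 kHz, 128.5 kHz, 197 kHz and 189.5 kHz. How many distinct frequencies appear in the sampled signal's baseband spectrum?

5

fs/2 = 28 kHz.
247.5 kHz mod fs = 23.5 kHz.
23.5 kHz ≤ fs/2 = 28 kHz, appears at 23.5 kHz.
187 kHz mod fs = 19 kHz.
19 kHz ≤ fs/2 = 28 kHz, appears at 19 kHz.
128.5 kHz mod fs = 16.5 kHz.
16.5 kHz ≤ fs/2 = 28 kHz, appears at 16.5 kHz.
197 kHz mod fs = 29 kHz.
29 kHz > fs/2 = 28 kHz, folds to fs − 29 kHz = 27 kHz.
189.5 kHz mod fs = 21.5 kHz.
21.5 kHz ≤ fs/2 = 28 kHz, appears at 21.5 kHz.
Distinct values: {16.5 kHz, 19 kHz, 21.5 kHz, 23.5 kHz, 27 kHz} → 5.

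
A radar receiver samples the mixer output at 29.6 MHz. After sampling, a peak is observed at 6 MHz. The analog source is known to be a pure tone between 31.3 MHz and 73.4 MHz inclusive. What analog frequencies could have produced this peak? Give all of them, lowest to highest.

Frequencies that alias to 6 MHz are k·fs ± 6 MHz for integer k ≥ 0.
k=0: 6 MHz.
k=1: 23.6 MHz, 35.6 MHz.
k=2: 53.2 MHz, 65.2 MHz.
k=3: 82.8 MHz, 94.8 MHz.
Within [31.3 MHz, 73.4 MHz]: 35.6 MHz, 53.2 MHz, 65.2 MHz.

35.6 MHz, 53.2 MHz, 65.2 MHz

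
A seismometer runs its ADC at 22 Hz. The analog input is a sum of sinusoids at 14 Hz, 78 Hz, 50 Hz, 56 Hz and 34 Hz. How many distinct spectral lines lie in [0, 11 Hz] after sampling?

3

fs/2 = 11 Hz.
14 Hz > fs/2 = 11 Hz, folds to fs − 14 Hz = 8 Hz.
78 Hz mod fs = 12 Hz.
12 Hz > fs/2 = 11 Hz, folds to fs − 12 Hz = 10 Hz.
50 Hz mod fs = 6 Hz.
6 Hz ≤ fs/2 = 11 Hz, appears at 6 Hz.
56 Hz mod fs = 12 Hz.
12 Hz > fs/2 = 11 Hz, folds to fs − 12 Hz = 10 Hz.
34 Hz mod fs = 12 Hz.
12 Hz > fs/2 = 11 Hz, folds to fs − 12 Hz = 10 Hz.
Distinct values: {6 Hz, 8 Hz, 10 Hz} → 3.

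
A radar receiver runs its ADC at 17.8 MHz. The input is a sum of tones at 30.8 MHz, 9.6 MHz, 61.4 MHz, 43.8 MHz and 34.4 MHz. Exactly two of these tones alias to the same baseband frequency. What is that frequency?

fs/2 = 8.9 MHz.
30.8 MHz mod fs = 13 MHz.
13 MHz > fs/2 = 8.9 MHz, folds to fs − 13 MHz = 4.8 MHz.
9.6 MHz > fs/2 = 8.9 MHz, folds to fs − 9.6 MHz = 8.2 MHz.
61.4 MHz mod fs = 8 MHz.
8 MHz ≤ fs/2 = 8.9 MHz, appears at 8 MHz.
43.8 MHz mod fs = 8.2 MHz.
8.2 MHz ≤ fs/2 = 8.9 MHz, appears at 8.2 MHz.
34.4 MHz mod fs = 16.6 MHz.
16.6 MHz > fs/2 = 8.9 MHz, folds to fs − 16.6 MHz = 1.2 MHz.
9.6 MHz and 43.8 MHz both map to 8.2 MHz.

8.2 MHz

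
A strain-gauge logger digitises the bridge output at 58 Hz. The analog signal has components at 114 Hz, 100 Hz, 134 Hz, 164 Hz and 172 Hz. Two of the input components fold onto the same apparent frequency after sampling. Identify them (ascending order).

fs/2 = 29 Hz.
114 Hz mod fs = 56 Hz.
56 Hz > fs/2 = 29 Hz, folds to fs − 56 Hz = 2 Hz.
100 Hz mod fs = 42 Hz.
42 Hz > fs/2 = 29 Hz, folds to fs − 42 Hz = 16 Hz.
134 Hz mod fs = 18 Hz.
18 Hz ≤ fs/2 = 29 Hz, appears at 18 Hz.
164 Hz mod fs = 48 Hz.
48 Hz > fs/2 = 29 Hz, folds to fs − 48 Hz = 10 Hz.
172 Hz mod fs = 56 Hz.
56 Hz > fs/2 = 29 Hz, folds to fs − 56 Hz = 2 Hz.
114 Hz and 172 Hz both map to 2 Hz.

114 Hz, 172 Hz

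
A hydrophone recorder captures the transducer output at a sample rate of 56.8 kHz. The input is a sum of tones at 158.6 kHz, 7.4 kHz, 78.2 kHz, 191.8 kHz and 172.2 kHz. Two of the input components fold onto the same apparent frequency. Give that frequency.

fs/2 = 28.4 kHz.
158.6 kHz mod fs = 45 kHz.
45 kHz > fs/2 = 28.4 kHz, folds to fs − 45 kHz = 11.8 kHz.
7.4 kHz ≤ fs/2 = 28.4 kHz, passes unchanged.
78.2 kHz mod fs = 21.4 kHz.
21.4 kHz ≤ fs/2 = 28.4 kHz, appears at 21.4 kHz.
191.8 kHz mod fs = 21.4 kHz.
21.4 kHz ≤ fs/2 = 28.4 kHz, appears at 21.4 kHz.
172.2 kHz mod fs = 1.8 kHz.
1.8 kHz ≤ fs/2 = 28.4 kHz, appears at 1.8 kHz.
78.2 kHz and 191.8 kHz both map to 21.4 kHz.

21.4 kHz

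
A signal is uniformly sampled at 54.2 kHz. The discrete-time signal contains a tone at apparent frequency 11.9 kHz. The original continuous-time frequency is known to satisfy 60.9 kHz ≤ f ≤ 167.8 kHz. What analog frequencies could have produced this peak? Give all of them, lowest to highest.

Frequencies that alias to 11.9 kHz are k·fs ± 11.9 kHz for integer k ≥ 0.
k=0: 11.9 kHz.
k=1: 42.3 kHz, 66.1 kHz.
k=2: 96.5 kHz, 120.3 kHz.
k=3: 150.7 kHz, 174.5 kHz.
k=4: 204.9 kHz, 228.7 kHz.
Within [60.9 kHz, 167.8 kHz]: 66.1 kHz, 96.5 kHz, 120.3 kHz, 150.7 kHz.

66.1 kHz, 96.5 kHz, 120.3 kHz, 150.7 kHz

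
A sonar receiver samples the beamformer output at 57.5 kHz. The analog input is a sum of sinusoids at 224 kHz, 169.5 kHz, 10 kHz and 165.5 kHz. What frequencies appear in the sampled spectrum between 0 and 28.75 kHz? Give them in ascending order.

fs/2 = 28.75 kHz.
224 kHz mod fs = 51.5 kHz.
51.5 kHz > fs/2 = 28.75 kHz, folds to fs − 51.5 kHz = 6 kHz.
169.5 kHz mod fs = 54.5 kHz.
54.5 kHz > fs/2 = 28.75 kHz, folds to fs − 54.5 kHz = 3 kHz.
10 kHz ≤ fs/2 = 28.75 kHz, passes unchanged.
165.5 kHz mod fs = 50.5 kHz.
50.5 kHz > fs/2 = 28.75 kHz, folds to fs − 50.5 kHz = 7 kHz.
Distinct values: {3 kHz, 6 kHz, 7 kHz, 10 kHz}.

3 kHz, 6 kHz, 7 kHz, 10 kHz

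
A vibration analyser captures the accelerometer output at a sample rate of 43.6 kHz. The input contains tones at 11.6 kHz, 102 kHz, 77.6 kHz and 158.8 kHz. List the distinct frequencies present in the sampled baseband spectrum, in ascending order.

fs/2 = 21.8 kHz.
11.6 kHz ≤ fs/2 = 21.8 kHz, passes unchanged.
102 kHz mod fs = 14.8 kHz.
14.8 kHz ≤ fs/2 = 21.8 kHz, appears at 14.8 kHz.
77.6 kHz mod fs = 34 kHz.
34 kHz > fs/2 = 21.8 kHz, folds to fs − 34 kHz = 9.6 kHz.
158.8 kHz mod fs = 28 kHz.
28 kHz > fs/2 = 21.8 kHz, folds to fs − 28 kHz = 15.6 kHz.
Distinct values: {9.6 kHz, 11.6 kHz, 14.8 kHz, 15.6 kHz}.

9.6 kHz, 11.6 kHz, 14.8 kHz, 15.6 kHz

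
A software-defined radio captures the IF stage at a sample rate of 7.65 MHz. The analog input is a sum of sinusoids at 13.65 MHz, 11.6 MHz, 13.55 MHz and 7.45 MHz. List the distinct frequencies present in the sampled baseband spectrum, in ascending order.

0.2 MHz, 1.65 MHz, 1.75 MHz, 3.7 MHz

fs/2 = 3.825 MHz.
13.65 MHz mod fs = 6 MHz.
6 MHz > fs/2 = 3.825 MHz, folds to fs − 6 MHz = 1.65 MHz.
11.6 MHz mod fs = 3.95 MHz.
3.95 MHz > fs/2 = 3.825 MHz, folds to fs − 3.95 MHz = 3.7 MHz.
13.55 MHz mod fs = 5.9 MHz.
5.9 MHz > fs/2 = 3.825 MHz, folds to fs − 5.9 MHz = 1.75 MHz.
7.45 MHz > fs/2 = 3.825 MHz, folds to fs − 7.45 MHz = 0.2 MHz.
Distinct values: {0.2 MHz, 1.65 MHz, 1.75 MHz, 3.7 MHz}.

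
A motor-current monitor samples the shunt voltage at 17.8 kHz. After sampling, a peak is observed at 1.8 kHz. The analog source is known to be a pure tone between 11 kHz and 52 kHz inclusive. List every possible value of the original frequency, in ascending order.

Frequencies that alias to 1.8 kHz are k·fs ± 1.8 kHz for integer k ≥ 0.
k=0: 1.8 kHz.
k=1: 16 kHz, 19.6 kHz.
k=2: 33.8 kHz, 37.4 kHz.
k=3: 51.6 kHz, 55.2 kHz.
k=4: 69.4 kHz, 73 kHz.
Within [11 kHz, 52 kHz]: 16 kHz, 19.6 kHz, 33.8 kHz, 37.4 kHz, 51.6 kHz.

16 kHz, 19.6 kHz, 33.8 kHz, 37.4 kHz, 51.6 kHz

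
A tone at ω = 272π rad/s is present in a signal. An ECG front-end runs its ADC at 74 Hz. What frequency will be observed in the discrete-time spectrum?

12 Hz

ω = 272π rad/s → f = ω/(2π) = 136 Hz.
136 Hz mod fs = 62 Hz.
62 Hz > fs/2 = 37 Hz, folds to fs − 62 Hz = 12 Hz.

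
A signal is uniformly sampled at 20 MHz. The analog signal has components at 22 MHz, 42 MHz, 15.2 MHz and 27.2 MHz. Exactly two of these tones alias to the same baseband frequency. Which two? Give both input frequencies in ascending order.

fs/2 = 10 MHz.
22 MHz mod fs = 2 MHz.
2 MHz ≤ fs/2 = 10 MHz, appears at 2 MHz.
42 MHz mod fs = 2 MHz.
2 MHz ≤ fs/2 = 10 MHz, appears at 2 MHz.
15.2 MHz > fs/2 = 10 MHz, folds to fs − 15.2 MHz = 4.8 MHz.
27.2 MHz mod fs = 7.2 MHz.
7.2 MHz ≤ fs/2 = 10 MHz, appears at 7.2 MHz.
22 MHz and 42 MHz both map to 2 MHz.

22 MHz, 42 MHz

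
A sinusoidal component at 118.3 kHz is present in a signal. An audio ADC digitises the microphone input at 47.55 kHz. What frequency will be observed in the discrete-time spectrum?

23.2 kHz

118.3 kHz mod fs = 23.2 kHz.
23.2 kHz ≤ fs/2 = 23.775 kHz, appears at 23.2 kHz.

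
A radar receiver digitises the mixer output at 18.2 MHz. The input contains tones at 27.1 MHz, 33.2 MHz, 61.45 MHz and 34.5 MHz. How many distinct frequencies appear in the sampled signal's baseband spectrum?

4

fs/2 = 9.1 MHz.
27.1 MHz mod fs = 8.9 MHz.
8.9 MHz ≤ fs/2 = 9.1 MHz, appears at 8.9 MHz.
33.2 MHz mod fs = 15 MHz.
15 MHz > fs/2 = 9.1 MHz, folds to fs − 15 MHz = 3.2 MHz.
61.45 MHz mod fs = 6.85 MHz.
6.85 MHz ≤ fs/2 = 9.1 MHz, appears at 6.85 MHz.
34.5 MHz mod fs = 16.3 MHz.
16.3 MHz > fs/2 = 9.1 MHz, folds to fs − 16.3 MHz = 1.9 MHz.
Distinct values: {1.9 MHz, 3.2 MHz, 6.85 MHz, 8.9 MHz} → 4.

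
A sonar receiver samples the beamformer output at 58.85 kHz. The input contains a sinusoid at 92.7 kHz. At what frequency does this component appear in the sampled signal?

25 kHz

92.7 kHz mod fs = 33.85 kHz.
33.85 kHz > fs/2 = 29.425 kHz, folds to fs − 33.85 kHz = 25 kHz.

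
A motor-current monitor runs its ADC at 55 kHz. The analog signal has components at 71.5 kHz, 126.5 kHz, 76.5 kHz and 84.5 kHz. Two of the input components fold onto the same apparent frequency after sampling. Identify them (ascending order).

fs/2 = 27.5 kHz.
71.5 kHz mod fs = 16.5 kHz.
16.5 kHz ≤ fs/2 = 27.5 kHz, appears at 16.5 kHz.
126.5 kHz mod fs = 16.5 kHz.
16.5 kHz ≤ fs/2 = 27.5 kHz, appears at 16.5 kHz.
76.5 kHz mod fs = 21.5 kHz.
21.5 kHz ≤ fs/2 = 27.5 kHz, appears at 21.5 kHz.
84.5 kHz mod fs = 29.5 kHz.
29.5 kHz > fs/2 = 27.5 kHz, folds to fs − 29.5 kHz = 25.5 kHz.
71.5 kHz and 126.5 kHz both map to 16.5 kHz.

71.5 kHz, 126.5 kHz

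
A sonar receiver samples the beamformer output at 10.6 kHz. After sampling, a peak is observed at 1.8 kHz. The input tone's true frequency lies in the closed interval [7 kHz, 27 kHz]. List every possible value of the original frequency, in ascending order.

Frequencies that alias to 1.8 kHz are k·fs ± 1.8 kHz for integer k ≥ 0.
k=0: 1.8 kHz.
k=1: 8.8 kHz, 12.4 kHz.
k=2: 19.4 kHz, 23 kHz.
k=3: 30 kHz, 33.6 kHz.
Within [7 kHz, 27 kHz]: 8.8 kHz, 12.4 kHz, 19.4 kHz, 23 kHz.

8.8 kHz, 12.4 kHz, 19.4 kHz, 23 kHz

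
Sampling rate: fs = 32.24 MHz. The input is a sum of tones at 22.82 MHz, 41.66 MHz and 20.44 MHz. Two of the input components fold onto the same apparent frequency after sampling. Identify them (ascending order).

fs/2 = 16.12 MHz.
22.82 MHz > fs/2 = 16.12 MHz, folds to fs − 22.82 MHz = 9.42 MHz.
41.66 MHz mod fs = 9.42 MHz.
9.42 MHz ≤ fs/2 = 16.12 MHz, appears at 9.42 MHz.
20.44 MHz > fs/2 = 16.12 MHz, folds to fs − 20.44 MHz = 11.8 MHz.
22.82 MHz and 41.66 MHz both map to 9.42 MHz.

22.82 MHz, 41.66 MHz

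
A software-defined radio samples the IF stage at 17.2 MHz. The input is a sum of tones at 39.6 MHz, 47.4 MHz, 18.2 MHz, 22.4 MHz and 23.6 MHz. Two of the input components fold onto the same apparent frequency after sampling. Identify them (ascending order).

fs/2 = 8.6 MHz.
39.6 MHz mod fs = 5.2 MHz.
5.2 MHz ≤ fs/2 = 8.6 MHz, appears at 5.2 MHz.
47.4 MHz mod fs = 13 MHz.
13 MHz > fs/2 = 8.6 MHz, folds to fs − 13 MHz = 4.2 MHz.
18.2 MHz mod fs = 1 MHz.
1 MHz ≤ fs/2 = 8.6 MHz, appears at 1 MHz.
22.4 MHz mod fs = 5.2 MHz.
5.2 MHz ≤ fs/2 = 8.6 MHz, appears at 5.2 MHz.
23.6 MHz mod fs = 6.4 MHz.
6.4 MHz ≤ fs/2 = 8.6 MHz, appears at 6.4 MHz.
22.4 MHz and 39.6 MHz both map to 5.2 MHz.

22.4 MHz, 39.6 MHz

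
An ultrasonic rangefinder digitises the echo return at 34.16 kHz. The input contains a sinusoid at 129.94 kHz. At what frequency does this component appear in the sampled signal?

6.7 kHz

129.94 kHz mod fs = 27.46 kHz.
27.46 kHz > fs/2 = 17.08 kHz, folds to fs − 27.46 kHz = 6.7 kHz.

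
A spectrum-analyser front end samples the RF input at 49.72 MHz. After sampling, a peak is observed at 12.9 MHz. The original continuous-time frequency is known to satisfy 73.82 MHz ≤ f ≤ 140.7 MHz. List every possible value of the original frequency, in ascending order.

Frequencies that alias to 12.9 MHz are k·fs ± 12.9 MHz for integer k ≥ 0.
k=0: 12.9 MHz.
k=1: 36.82 MHz, 62.62 MHz.
k=2: 86.54 MHz, 112.34 MHz.
k=3: 136.26 MHz, 162.06 MHz.
k=4: 185.98 MHz, 211.78 MHz.
Within [73.82 MHz, 140.7 MHz]: 86.54 MHz, 112.34 MHz, 136.26 MHz.

86.54 MHz, 112.34 MHz, 136.26 MHz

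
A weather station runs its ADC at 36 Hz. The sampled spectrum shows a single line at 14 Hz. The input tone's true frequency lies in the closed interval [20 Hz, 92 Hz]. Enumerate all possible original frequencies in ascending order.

Frequencies that alias to 14 Hz are k·fs ± 14 Hz for integer k ≥ 0.
k=0: 14 Hz.
k=1: 22 Hz, 50 Hz.
k=2: 58 Hz, 86 Hz.
k=3: 94 Hz, 122 Hz.
Within [20 Hz, 92 Hz]: 22 Hz, 50 Hz, 58 Hz, 86 Hz.

22 Hz, 50 Hz, 58 Hz, 86 Hz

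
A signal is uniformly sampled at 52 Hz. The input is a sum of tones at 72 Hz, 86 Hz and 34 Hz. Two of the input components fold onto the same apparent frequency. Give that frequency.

18 Hz

fs/2 = 26 Hz.
72 Hz mod fs = 20 Hz.
20 Hz ≤ fs/2 = 26 Hz, appears at 20 Hz.
86 Hz mod fs = 34 Hz.
34 Hz > fs/2 = 26 Hz, folds to fs − 34 Hz = 18 Hz.
34 Hz > fs/2 = 26 Hz, folds to fs − 34 Hz = 18 Hz.
34 Hz and 86 Hz both map to 18 Hz.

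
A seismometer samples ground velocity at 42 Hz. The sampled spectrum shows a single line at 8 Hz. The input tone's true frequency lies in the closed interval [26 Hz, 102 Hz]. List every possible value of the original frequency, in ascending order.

34 Hz, 50 Hz, 76 Hz, 92 Hz

Frequencies that alias to 8 Hz are k·fs ± 8 Hz for integer k ≥ 0.
k=0: 8 Hz.
k=1: 34 Hz, 50 Hz.
k=2: 76 Hz, 92 Hz.
k=3: 118 Hz, 134 Hz.
Within [26 Hz, 102 Hz]: 34 Hz, 50 Hz, 76 Hz, 92 Hz.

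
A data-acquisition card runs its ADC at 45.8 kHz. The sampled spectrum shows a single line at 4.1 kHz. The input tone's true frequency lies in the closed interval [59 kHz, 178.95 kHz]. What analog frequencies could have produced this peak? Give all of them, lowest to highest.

87.5 kHz, 95.7 kHz, 133.3 kHz, 141.5 kHz

Frequencies that alias to 4.1 kHz are k·fs ± 4.1 kHz for integer k ≥ 0.
k=0: 4.1 kHz.
k=1: 41.7 kHz, 49.9 kHz.
k=2: 87.5 kHz, 95.7 kHz.
k=3: 133.3 kHz, 141.5 kHz.
k=4: 179.1 kHz, 187.3 kHz.
Within [59 kHz, 178.95 kHz]: 87.5 kHz, 95.7 kHz, 133.3 kHz, 141.5 kHz.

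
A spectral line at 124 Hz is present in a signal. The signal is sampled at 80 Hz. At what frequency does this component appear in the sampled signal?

124 Hz mod fs = 44 Hz.
44 Hz > fs/2 = 40 Hz, folds to fs − 44 Hz = 36 Hz.

36 Hz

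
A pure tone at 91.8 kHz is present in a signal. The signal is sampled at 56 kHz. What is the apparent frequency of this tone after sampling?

91.8 kHz mod fs = 35.8 kHz.
35.8 kHz > fs/2 = 28 kHz, folds to fs − 35.8 kHz = 20.2 kHz.

20.2 kHz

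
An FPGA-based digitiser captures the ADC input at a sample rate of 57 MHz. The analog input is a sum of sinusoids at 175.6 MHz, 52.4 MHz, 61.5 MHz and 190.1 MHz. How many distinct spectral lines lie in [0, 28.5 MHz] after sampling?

3

fs/2 = 28.5 MHz.
175.6 MHz mod fs = 4.6 MHz.
4.6 MHz ≤ fs/2 = 28.5 MHz, appears at 4.6 MHz.
52.4 MHz > fs/2 = 28.5 MHz, folds to fs − 52.4 MHz = 4.6 MHz.
61.5 MHz mod fs = 4.5 MHz.
4.5 MHz ≤ fs/2 = 28.5 MHz, appears at 4.5 MHz.
190.1 MHz mod fs = 19.1 MHz.
19.1 MHz ≤ fs/2 = 28.5 MHz, appears at 19.1 MHz.
Distinct values: {4.5 MHz, 4.6 MHz, 19.1 MHz} → 3.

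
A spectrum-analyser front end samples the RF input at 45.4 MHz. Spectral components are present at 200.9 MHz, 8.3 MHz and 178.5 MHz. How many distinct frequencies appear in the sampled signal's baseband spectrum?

3

fs/2 = 22.7 MHz.
200.9 MHz mod fs = 19.3 MHz.
19.3 MHz ≤ fs/2 = 22.7 MHz, appears at 19.3 MHz.
8.3 MHz ≤ fs/2 = 22.7 MHz, passes unchanged.
178.5 MHz mod fs = 42.3 MHz.
42.3 MHz > fs/2 = 22.7 MHz, folds to fs − 42.3 MHz = 3.1 MHz.
Distinct values: {3.1 MHz, 8.3 MHz, 19.3 MHz} → 3.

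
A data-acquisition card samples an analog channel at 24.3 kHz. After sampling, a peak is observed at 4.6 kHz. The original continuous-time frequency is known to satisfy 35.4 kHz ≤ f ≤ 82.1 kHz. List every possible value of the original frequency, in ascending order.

44 kHz, 53.2 kHz, 68.3 kHz, 77.5 kHz

Frequencies that alias to 4.6 kHz are k·fs ± 4.6 kHz for integer k ≥ 0.
k=0: 4.6 kHz.
k=1: 19.7 kHz, 28.9 kHz.
k=2: 44 kHz, 53.2 kHz.
k=3: 68.3 kHz, 77.5 kHz.
k=4: 92.6 kHz, 101.8 kHz.
Within [35.4 kHz, 82.1 kHz]: 44 kHz, 53.2 kHz, 68.3 kHz, 77.5 kHz.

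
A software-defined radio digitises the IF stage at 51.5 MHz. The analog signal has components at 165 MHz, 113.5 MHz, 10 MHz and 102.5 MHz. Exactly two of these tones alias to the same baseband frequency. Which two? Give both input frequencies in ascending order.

113.5 MHz, 165 MHz

fs/2 = 25.75 MHz.
165 MHz mod fs = 10.5 MHz.
10.5 MHz ≤ fs/2 = 25.75 MHz, appears at 10.5 MHz.
113.5 MHz mod fs = 10.5 MHz.
10.5 MHz ≤ fs/2 = 25.75 MHz, appears at 10.5 MHz.
10 MHz ≤ fs/2 = 25.75 MHz, passes unchanged.
102.5 MHz mod fs = 51 MHz.
51 MHz > fs/2 = 25.75 MHz, folds to fs − 51 MHz = 0.5 MHz.
113.5 MHz and 165 MHz both map to 10.5 MHz.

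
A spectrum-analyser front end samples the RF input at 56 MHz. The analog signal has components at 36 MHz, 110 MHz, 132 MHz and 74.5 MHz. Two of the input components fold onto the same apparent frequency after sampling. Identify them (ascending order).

36 MHz, 132 MHz

fs/2 = 28 MHz.
36 MHz > fs/2 = 28 MHz, folds to fs − 36 MHz = 20 MHz.
110 MHz mod fs = 54 MHz.
54 MHz > fs/2 = 28 MHz, folds to fs − 54 MHz = 2 MHz.
132 MHz mod fs = 20 MHz.
20 MHz ≤ fs/2 = 28 MHz, appears at 20 MHz.
74.5 MHz mod fs = 18.5 MHz.
18.5 MHz ≤ fs/2 = 28 MHz, appears at 18.5 MHz.
36 MHz and 132 MHz both map to 20 MHz.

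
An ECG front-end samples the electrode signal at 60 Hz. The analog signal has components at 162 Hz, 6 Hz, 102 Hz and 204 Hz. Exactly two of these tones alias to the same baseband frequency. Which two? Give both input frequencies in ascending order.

102 Hz, 162 Hz

fs/2 = 30 Hz.
162 Hz mod fs = 42 Hz.
42 Hz > fs/2 = 30 Hz, folds to fs − 42 Hz = 18 Hz.
6 Hz ≤ fs/2 = 30 Hz, passes unchanged.
102 Hz mod fs = 42 Hz.
42 Hz > fs/2 = 30 Hz, folds to fs − 42 Hz = 18 Hz.
204 Hz mod fs = 24 Hz.
24 Hz ≤ fs/2 = 30 Hz, appears at 24 Hz.
102 Hz and 162 Hz both map to 18 Hz.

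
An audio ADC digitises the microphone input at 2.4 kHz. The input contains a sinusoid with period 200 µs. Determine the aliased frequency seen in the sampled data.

T = 200 µs → f = 1/T = 5 kHz.
5 kHz mod fs = 0.2 kHz.
0.2 kHz ≤ fs/2 = 1.2 kHz, appears at 0.2 kHz.

0.2 kHz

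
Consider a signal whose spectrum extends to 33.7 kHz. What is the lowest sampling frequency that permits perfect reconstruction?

67.4 kHz

Nyquist rate = 2 × 33.7 kHz = 67.4 kHz.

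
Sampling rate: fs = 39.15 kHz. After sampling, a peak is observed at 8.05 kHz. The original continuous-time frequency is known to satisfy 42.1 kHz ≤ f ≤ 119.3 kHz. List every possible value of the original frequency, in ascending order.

47.2 kHz, 70.25 kHz, 86.35 kHz, 109.4 kHz

Frequencies that alias to 8.05 kHz are k·fs ± 8.05 kHz for integer k ≥ 0.
k=0: 8.05 kHz.
k=1: 31.1 kHz, 47.2 kHz.
k=2: 70.25 kHz, 86.35 kHz.
k=3: 109.4 kHz, 125.5 kHz.
k=4: 148.55 kHz, 164.65 kHz.
Within [42.1 kHz, 119.3 kHz]: 47.2 kHz, 70.25 kHz, 86.35 kHz, 109.4 kHz.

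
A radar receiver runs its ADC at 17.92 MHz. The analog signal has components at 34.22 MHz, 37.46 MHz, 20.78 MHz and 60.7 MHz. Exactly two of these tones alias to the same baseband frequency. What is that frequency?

1.62 MHz

fs/2 = 8.96 MHz.
34.22 MHz mod fs = 16.3 MHz.
16.3 MHz > fs/2 = 8.96 MHz, folds to fs − 16.3 MHz = 1.62 MHz.
37.46 MHz mod fs = 1.62 MHz.
1.62 MHz ≤ fs/2 = 8.96 MHz, appears at 1.62 MHz.
20.78 MHz mod fs = 2.86 MHz.
2.86 MHz ≤ fs/2 = 8.96 MHz, appears at 2.86 MHz.
60.7 MHz mod fs = 6.94 MHz.
6.94 MHz ≤ fs/2 = 8.96 MHz, appears at 6.94 MHz.
34.22 MHz and 37.46 MHz both map to 1.62 MHz.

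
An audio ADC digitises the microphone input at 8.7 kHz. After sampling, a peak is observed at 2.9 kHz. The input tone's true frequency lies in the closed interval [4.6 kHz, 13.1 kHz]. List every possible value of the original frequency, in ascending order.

5.8 kHz, 11.6 kHz

Frequencies that alias to 2.9 kHz are k·fs ± 2.9 kHz for integer k ≥ 0.
k=0: 2.9 kHz.
k=1: 5.8 kHz, 11.6 kHz.
k=2: 14.5 kHz, 20.3 kHz.
Within [4.6 kHz, 13.1 kHz]: 5.8 kHz, 11.6 kHz.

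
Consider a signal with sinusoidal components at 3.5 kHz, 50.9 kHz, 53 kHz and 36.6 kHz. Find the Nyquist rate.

106 kHz

Highest-frequency component: 53 kHz.
Nyquist rate = 2 × 53 kHz = 106 kHz.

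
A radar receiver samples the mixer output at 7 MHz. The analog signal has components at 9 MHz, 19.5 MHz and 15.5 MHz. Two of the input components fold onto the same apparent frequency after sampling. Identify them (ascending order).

fs/2 = 3.5 MHz.
9 MHz mod fs = 2 MHz.
2 MHz ≤ fs/2 = 3.5 MHz, appears at 2 MHz.
19.5 MHz mod fs = 5.5 MHz.
5.5 MHz > fs/2 = 3.5 MHz, folds to fs − 5.5 MHz = 1.5 MHz.
15.5 MHz mod fs = 1.5 MHz.
1.5 MHz ≤ fs/2 = 3.5 MHz, appears at 1.5 MHz.
15.5 MHz and 19.5 MHz both map to 1.5 MHz.

15.5 MHz, 19.5 MHz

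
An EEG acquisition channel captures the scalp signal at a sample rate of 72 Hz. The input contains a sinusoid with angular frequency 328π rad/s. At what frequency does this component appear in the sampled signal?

ω = 328π rad/s → f = ω/(2π) = 164 Hz.
164 Hz mod fs = 20 Hz.
20 Hz ≤ fs/2 = 36 Hz, appears at 20 Hz.

20 Hz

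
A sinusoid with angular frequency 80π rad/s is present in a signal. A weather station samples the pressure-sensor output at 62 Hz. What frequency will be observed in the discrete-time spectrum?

22 Hz

ω = 80π rad/s → f = ω/(2π) = 40 Hz.
40 Hz > fs/2 = 31 Hz, folds to fs − 40 Hz = 22 Hz.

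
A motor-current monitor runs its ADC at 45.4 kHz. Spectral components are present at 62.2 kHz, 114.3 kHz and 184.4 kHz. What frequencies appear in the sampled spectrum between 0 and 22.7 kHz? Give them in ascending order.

fs/2 = 22.7 kHz.
62.2 kHz mod fs = 16.8 kHz.
16.8 kHz ≤ fs/2 = 22.7 kHz, appears at 16.8 kHz.
114.3 kHz mod fs = 23.5 kHz.
23.5 kHz > fs/2 = 22.7 kHz, folds to fs − 23.5 kHz = 21.9 kHz.
184.4 kHz mod fs = 2.8 kHz.
2.8 kHz ≤ fs/2 = 22.7 kHz, appears at 2.8 kHz.
Distinct values: {2.8 kHz, 16.8 kHz, 21.9 kHz}.

2.8 kHz, 16.8 kHz, 21.9 kHz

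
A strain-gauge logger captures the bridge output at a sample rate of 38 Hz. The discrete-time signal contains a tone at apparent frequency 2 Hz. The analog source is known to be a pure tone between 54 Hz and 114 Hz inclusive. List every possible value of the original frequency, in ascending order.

Frequencies that alias to 2 Hz are k·fs ± 2 Hz for integer k ≥ 0.
k=0: 2 Hz.
k=1: 36 Hz, 40 Hz.
k=2: 74 Hz, 78 Hz.
k=3: 112 Hz, 116 Hz.
k=4: 150 Hz, 154 Hz.
Within [54 Hz, 114 Hz]: 74 Hz, 78 Hz, 112 Hz.

74 Hz, 78 Hz, 112 Hz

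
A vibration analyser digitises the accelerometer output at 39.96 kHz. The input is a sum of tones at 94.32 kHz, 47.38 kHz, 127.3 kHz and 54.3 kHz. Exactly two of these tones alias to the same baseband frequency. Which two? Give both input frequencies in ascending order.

fs/2 = 19.98 kHz.
94.32 kHz mod fs = 14.4 kHz.
14.4 kHz ≤ fs/2 = 19.98 kHz, appears at 14.4 kHz.
47.38 kHz mod fs = 7.42 kHz.
7.42 kHz ≤ fs/2 = 19.98 kHz, appears at 7.42 kHz.
127.3 kHz mod fs = 7.42 kHz.
7.42 kHz ≤ fs/2 = 19.98 kHz, appears at 7.42 kHz.
54.3 kHz mod fs = 14.34 kHz.
14.34 kHz ≤ fs/2 = 19.98 kHz, appears at 14.34 kHz.
47.38 kHz and 127.3 kHz both map to 7.42 kHz.

47.38 kHz, 127.3 kHz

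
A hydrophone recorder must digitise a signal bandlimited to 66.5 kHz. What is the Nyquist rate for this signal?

Nyquist rate = 2 × 66.5 kHz = 133 kHz.

133 kHz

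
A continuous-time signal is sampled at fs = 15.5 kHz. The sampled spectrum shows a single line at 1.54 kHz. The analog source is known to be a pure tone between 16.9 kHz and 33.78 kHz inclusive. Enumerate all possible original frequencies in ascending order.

17.04 kHz, 29.46 kHz, 32.54 kHz

Frequencies that alias to 1.54 kHz are k·fs ± 1.54 kHz for integer k ≥ 0.
k=0: 1.54 kHz.
k=1: 13.96 kHz, 17.04 kHz.
k=2: 29.46 kHz, 32.54 kHz.
k=3: 44.96 kHz, 48.04 kHz.
Within [16.9 kHz, 33.78 kHz]: 17.04 kHz, 29.46 kHz, 32.54 kHz.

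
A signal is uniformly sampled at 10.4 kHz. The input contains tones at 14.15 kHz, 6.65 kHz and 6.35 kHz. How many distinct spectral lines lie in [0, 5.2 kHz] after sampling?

fs/2 = 5.2 kHz.
14.15 kHz mod fs = 3.75 kHz.
3.75 kHz ≤ fs/2 = 5.2 kHz, appears at 3.75 kHz.
6.65 kHz > fs/2 = 5.2 kHz, folds to fs − 6.65 kHz = 3.75 kHz.
6.35 kHz > fs/2 = 5.2 kHz, folds to fs − 6.35 kHz = 4.05 kHz.
Distinct values: {3.75 kHz, 4.05 kHz} → 2.

2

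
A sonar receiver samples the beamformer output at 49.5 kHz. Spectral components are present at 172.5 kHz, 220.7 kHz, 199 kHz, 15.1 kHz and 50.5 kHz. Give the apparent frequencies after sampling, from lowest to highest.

fs/2 = 24.75 kHz.
172.5 kHz mod fs = 24 kHz.
24 kHz ≤ fs/2 = 24.75 kHz, appears at 24 kHz.
220.7 kHz mod fs = 22.7 kHz.
22.7 kHz ≤ fs/2 = 24.75 kHz, appears at 22.7 kHz.
199 kHz mod fs = 1 kHz.
1 kHz ≤ fs/2 = 24.75 kHz, appears at 1 kHz.
15.1 kHz ≤ fs/2 = 24.75 kHz, passes unchanged.
50.5 kHz mod fs = 1 kHz.
1 kHz ≤ fs/2 = 24.75 kHz, appears at 1 kHz.
Distinct values: {1 kHz, 15.1 kHz, 22.7 kHz, 24 kHz}.

1 kHz, 15.1 kHz, 22.7 kHz, 24 kHz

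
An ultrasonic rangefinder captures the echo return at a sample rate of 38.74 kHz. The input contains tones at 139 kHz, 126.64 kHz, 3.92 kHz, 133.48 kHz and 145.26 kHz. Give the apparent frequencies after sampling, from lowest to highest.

fs/2 = 19.37 kHz.
139 kHz mod fs = 22.78 kHz.
22.78 kHz > fs/2 = 19.37 kHz, folds to fs − 22.78 kHz = 15.96 kHz.
126.64 kHz mod fs = 10.42 kHz.
10.42 kHz ≤ fs/2 = 19.37 kHz, appears at 10.42 kHz.
3.92 kHz ≤ fs/2 = 19.37 kHz, passes unchanged.
133.48 kHz mod fs = 17.26 kHz.
17.26 kHz ≤ fs/2 = 19.37 kHz, appears at 17.26 kHz.
145.26 kHz mod fs = 29.04 kHz.
29.04 kHz > fs/2 = 19.37 kHz, folds to fs − 29.04 kHz = 9.7 kHz.
Distinct values: {3.92 kHz, 9.7 kHz, 10.42 kHz, 15.96 kHz, 17.26 kHz}.

3.92 kHz, 9.7 kHz, 10.42 kHz, 15.96 kHz, 17.26 kHz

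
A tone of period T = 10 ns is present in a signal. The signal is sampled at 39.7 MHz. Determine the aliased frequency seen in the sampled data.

T = 10 ns → f = 1/T = 100 MHz.
100 MHz mod fs = 20.6 MHz.
20.6 MHz > fs/2 = 19.85 MHz, folds to fs − 20.6 MHz = 19.1 MHz.

19.1 MHz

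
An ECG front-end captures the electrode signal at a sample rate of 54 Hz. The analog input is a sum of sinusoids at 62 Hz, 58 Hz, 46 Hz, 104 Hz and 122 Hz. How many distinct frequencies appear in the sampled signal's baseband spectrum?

fs/2 = 27 Hz.
62 Hz mod fs = 8 Hz.
8 Hz ≤ fs/2 = 27 Hz, appears at 8 Hz.
58 Hz mod fs = 4 Hz.
4 Hz ≤ fs/2 = 27 Hz, appears at 4 Hz.
46 Hz > fs/2 = 27 Hz, folds to fs − 46 Hz = 8 Hz.
104 Hz mod fs = 50 Hz.
50 Hz > fs/2 = 27 Hz, folds to fs − 50 Hz = 4 Hz.
122 Hz mod fs = 14 Hz.
14 Hz ≤ fs/2 = 27 Hz, appears at 14 Hz.
Distinct values: {4 Hz, 8 Hz, 14 Hz} → 3.

3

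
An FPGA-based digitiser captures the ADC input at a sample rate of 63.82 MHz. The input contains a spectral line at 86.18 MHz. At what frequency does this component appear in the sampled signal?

22.36 MHz

86.18 MHz mod fs = 22.36 MHz.
22.36 MHz ≤ fs/2 = 31.91 MHz, appears at 22.36 MHz.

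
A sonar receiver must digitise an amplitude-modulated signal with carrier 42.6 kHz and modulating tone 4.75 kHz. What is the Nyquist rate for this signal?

AM sidebands sit at fc ± fm = 37.85 kHz and 47.35 kHz.
Highest-frequency component: 47.35 kHz.
Nyquist rate = 2 × 47.35 kHz = 94.7 kHz.

94.7 kHz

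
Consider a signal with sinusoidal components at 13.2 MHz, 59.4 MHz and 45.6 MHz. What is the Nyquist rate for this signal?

Highest-frequency component: 59.4 MHz.
Nyquist rate = 2 × 59.4 MHz = 118.8 MHz.

118.8 MHz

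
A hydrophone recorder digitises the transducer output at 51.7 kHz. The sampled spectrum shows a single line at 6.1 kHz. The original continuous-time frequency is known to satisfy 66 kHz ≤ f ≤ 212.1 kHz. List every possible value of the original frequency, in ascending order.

Frequencies that alias to 6.1 kHz are k·fs ± 6.1 kHz for integer k ≥ 0.
k=0: 6.1 kHz.
k=1: 45.6 kHz, 57.8 kHz.
k=2: 97.3 kHz, 109.5 kHz.
k=3: 149 kHz, 161.2 kHz.
k=4: 200.7 kHz, 212.9 kHz.
k=5: 252.4 kHz, 264.6 kHz.
Within [66 kHz, 212.1 kHz]: 97.3 kHz, 109.5 kHz, 149 kHz, 161.2 kHz, 200.7 kHz.

97.3 kHz, 109.5 kHz, 149 kHz, 161.2 kHz, 200.7 kHz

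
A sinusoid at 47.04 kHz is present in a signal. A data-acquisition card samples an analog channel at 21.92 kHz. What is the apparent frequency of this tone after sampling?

47.04 kHz mod fs = 3.2 kHz.
3.2 kHz ≤ fs/2 = 10.96 kHz, appears at 3.2 kHz.

3.2 kHz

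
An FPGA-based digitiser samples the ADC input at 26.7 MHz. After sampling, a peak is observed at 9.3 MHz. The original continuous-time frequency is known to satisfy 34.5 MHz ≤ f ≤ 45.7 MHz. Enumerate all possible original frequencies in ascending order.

Frequencies that alias to 9.3 MHz are k·fs ± 9.3 MHz for integer k ≥ 0.
k=0: 9.3 MHz.
k=1: 17.4 MHz, 36 MHz.
k=2: 44.1 MHz, 62.7 MHz.
k=3: 70.8 MHz, 89.4 MHz.
Within [34.5 MHz, 45.7 MHz]: 36 MHz, 44.1 MHz.

36 MHz, 44.1 MHz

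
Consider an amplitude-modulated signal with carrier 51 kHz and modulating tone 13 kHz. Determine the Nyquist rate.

AM sidebands sit at fc ± fm = 38 kHz and 64 kHz.
Highest-frequency component: 64 kHz.
Nyquist rate = 2 × 64 kHz = 128 kHz.

128 kHz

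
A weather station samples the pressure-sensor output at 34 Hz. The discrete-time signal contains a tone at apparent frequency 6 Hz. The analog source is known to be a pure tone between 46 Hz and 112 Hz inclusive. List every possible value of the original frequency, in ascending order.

Frequencies that alias to 6 Hz are k·fs ± 6 Hz for integer k ≥ 0.
k=0: 6 Hz.
k=1: 28 Hz, 40 Hz.
k=2: 62 Hz, 74 Hz.
k=3: 96 Hz, 108 Hz.
k=4: 130 Hz, 142 Hz.
Within [46 Hz, 112 Hz]: 62 Hz, 74 Hz, 96 Hz, 108 Hz.

62 Hz, 74 Hz, 96 Hz, 108 Hz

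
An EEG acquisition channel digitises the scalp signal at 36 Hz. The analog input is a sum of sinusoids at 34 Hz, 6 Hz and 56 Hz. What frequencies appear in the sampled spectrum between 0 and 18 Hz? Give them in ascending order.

2 Hz, 6 Hz, 16 Hz

fs/2 = 18 Hz.
34 Hz > fs/2 = 18 Hz, folds to fs − 34 Hz = 2 Hz.
6 Hz ≤ fs/2 = 18 Hz, passes unchanged.
56 Hz mod fs = 20 Hz.
20 Hz > fs/2 = 18 Hz, folds to fs − 20 Hz = 16 Hz.
Distinct values: {2 Hz, 6 Hz, 16 Hz}.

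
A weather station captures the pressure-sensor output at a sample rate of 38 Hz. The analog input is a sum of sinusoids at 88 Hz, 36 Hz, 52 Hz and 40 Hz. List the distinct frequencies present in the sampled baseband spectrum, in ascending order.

2 Hz, 12 Hz, 14 Hz

fs/2 = 19 Hz.
88 Hz mod fs = 12 Hz.
12 Hz ≤ fs/2 = 19 Hz, appears at 12 Hz.
36 Hz > fs/2 = 19 Hz, folds to fs − 36 Hz = 2 Hz.
52 Hz mod fs = 14 Hz.
14 Hz ≤ fs/2 = 19 Hz, appears at 14 Hz.
40 Hz mod fs = 2 Hz.
2 Hz ≤ fs/2 = 19 Hz, appears at 2 Hz.
Distinct values: {2 Hz, 12 Hz, 14 Hz}.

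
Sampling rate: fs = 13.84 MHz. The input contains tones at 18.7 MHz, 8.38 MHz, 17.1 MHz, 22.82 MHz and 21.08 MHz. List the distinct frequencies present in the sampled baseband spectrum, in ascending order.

fs/2 = 6.92 MHz.
18.7 MHz mod fs = 4.86 MHz.
4.86 MHz ≤ fs/2 = 6.92 MHz, appears at 4.86 MHz.
8.38 MHz > fs/2 = 6.92 MHz, folds to fs − 8.38 MHz = 5.46 MHz.
17.1 MHz mod fs = 3.26 MHz.
3.26 MHz ≤ fs/2 = 6.92 MHz, appears at 3.26 MHz.
22.82 MHz mod fs = 8.98 MHz.
8.98 MHz > fs/2 = 6.92 MHz, folds to fs − 8.98 MHz = 4.86 MHz.
21.08 MHz mod fs = 7.24 MHz.
7.24 MHz > fs/2 = 6.92 MHz, folds to fs − 7.24 MHz = 6.6 MHz.
Distinct values: {3.26 MHz, 4.86 MHz, 5.46 MHz, 6.6 MHz}.

3.26 MHz, 4.86 MHz, 5.46 MHz, 6.6 MHz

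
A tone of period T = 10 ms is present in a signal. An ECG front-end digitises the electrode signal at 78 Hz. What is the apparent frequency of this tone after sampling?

22 Hz

T = 10 ms → f = 1/T = 100 Hz.
100 Hz mod fs = 22 Hz.
22 Hz ≤ fs/2 = 39 Hz, appears at 22 Hz.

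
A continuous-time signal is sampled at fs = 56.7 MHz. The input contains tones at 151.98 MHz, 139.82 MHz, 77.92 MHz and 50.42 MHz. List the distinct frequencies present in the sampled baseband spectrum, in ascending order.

fs/2 = 28.35 MHz.
151.98 MHz mod fs = 38.58 MHz.
38.58 MHz > fs/2 = 28.35 MHz, folds to fs − 38.58 MHz = 18.12 MHz.
139.82 MHz mod fs = 26.42 MHz.
26.42 MHz ≤ fs/2 = 28.35 MHz, appears at 26.42 MHz.
77.92 MHz mod fs = 21.22 MHz.
21.22 MHz ≤ fs/2 = 28.35 MHz, appears at 21.22 MHz.
50.42 MHz > fs/2 = 28.35 MHz, folds to fs − 50.42 MHz = 6.28 MHz.
Distinct values: {6.28 MHz, 18.12 MHz, 21.22 MHz, 26.42 MHz}.

6.28 MHz, 18.12 MHz, 21.22 MHz, 26.42 MHz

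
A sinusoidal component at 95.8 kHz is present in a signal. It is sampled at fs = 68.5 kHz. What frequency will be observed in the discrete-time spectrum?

95.8 kHz mod fs = 27.3 kHz.
27.3 kHz ≤ fs/2 = 34.25 kHz, appears at 27.3 kHz.

27.3 kHz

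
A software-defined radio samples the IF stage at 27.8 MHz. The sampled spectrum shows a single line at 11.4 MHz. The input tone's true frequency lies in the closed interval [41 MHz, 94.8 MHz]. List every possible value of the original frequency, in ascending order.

44.2 MHz, 67 MHz, 72 MHz, 94.8 MHz

Frequencies that alias to 11.4 MHz are k·fs ± 11.4 MHz for integer k ≥ 0.
k=0: 11.4 MHz.
k=1: 16.4 MHz, 39.2 MHz.
k=2: 44.2 MHz, 67 MHz.
k=3: 72 MHz, 94.8 MHz.
k=4: 99.8 MHz, 122.6 MHz.
Within [41 MHz, 94.8 MHz]: 44.2 MHz, 67 MHz, 72 MHz, 94.8 MHz.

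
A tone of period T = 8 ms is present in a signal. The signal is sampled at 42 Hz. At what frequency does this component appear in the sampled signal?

1 Hz

T = 8 ms → f = 1/T = 125 Hz.
125 Hz mod fs = 41 Hz.
41 Hz > fs/2 = 21 Hz, folds to fs − 41 Hz = 1 Hz.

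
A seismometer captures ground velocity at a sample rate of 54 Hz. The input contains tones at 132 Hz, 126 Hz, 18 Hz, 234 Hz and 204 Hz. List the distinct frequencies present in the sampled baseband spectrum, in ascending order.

12 Hz, 18 Hz, 24 Hz

fs/2 = 27 Hz.
132 Hz mod fs = 24 Hz.
24 Hz ≤ fs/2 = 27 Hz, appears at 24 Hz.
126 Hz mod fs = 18 Hz.
18 Hz ≤ fs/2 = 27 Hz, appears at 18 Hz.
18 Hz ≤ fs/2 = 27 Hz, passes unchanged.
234 Hz mod fs = 18 Hz.
18 Hz ≤ fs/2 = 27 Hz, appears at 18 Hz.
204 Hz mod fs = 42 Hz.
42 Hz > fs/2 = 27 Hz, folds to fs − 42 Hz = 12 Hz.
Distinct values: {12 Hz, 18 Hz, 24 Hz}.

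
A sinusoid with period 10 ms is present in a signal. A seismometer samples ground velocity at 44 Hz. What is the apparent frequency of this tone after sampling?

T = 10 ms → f = 1/T = 100 Hz.
100 Hz mod fs = 12 Hz.
12 Hz ≤ fs/2 = 22 Hz, appears at 12 Hz.

12 Hz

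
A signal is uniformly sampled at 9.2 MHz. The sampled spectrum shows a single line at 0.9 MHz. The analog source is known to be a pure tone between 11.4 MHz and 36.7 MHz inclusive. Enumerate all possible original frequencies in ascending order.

Frequencies that alias to 0.9 MHz are k·fs ± 0.9 MHz for integer k ≥ 0.
k=0: 0.9 MHz.
k=1: 8.3 MHz, 10.1 MHz.
k=2: 17.5 MHz, 19.3 MHz.
k=3: 26.7 MHz, 28.5 MHz.
k=4: 35.9 MHz, 37.7 MHz.
k=5: 45.1 MHz, 46.9 MHz.
Within [11.4 MHz, 36.7 MHz]: 17.5 MHz, 19.3 MHz, 26.7 MHz, 28.5 MHz, 35.9 MHz.

17.5 MHz, 19.3 MHz, 26.7 MHz, 28.5 MHz, 35.9 MHz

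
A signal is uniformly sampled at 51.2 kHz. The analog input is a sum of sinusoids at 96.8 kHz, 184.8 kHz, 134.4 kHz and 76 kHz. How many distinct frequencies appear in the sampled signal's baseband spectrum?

4

fs/2 = 25.6 kHz.
96.8 kHz mod fs = 45.6 kHz.
45.6 kHz > fs/2 = 25.6 kHz, folds to fs − 45.6 kHz = 5.6 kHz.
184.8 kHz mod fs = 31.2 kHz.
31.2 kHz > fs/2 = 25.6 kHz, folds to fs − 31.2 kHz = 20 kHz.
134.4 kHz mod fs = 32 kHz.
32 kHz > fs/2 = 25.6 kHz, folds to fs − 32 kHz = 19.2 kHz.
76 kHz mod fs = 24.8 kHz.
24.8 kHz ≤ fs/2 = 25.6 kHz, appears at 24.8 kHz.
Distinct values: {5.6 kHz, 19.2 kHz, 20 kHz, 24.8 kHz} → 4.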